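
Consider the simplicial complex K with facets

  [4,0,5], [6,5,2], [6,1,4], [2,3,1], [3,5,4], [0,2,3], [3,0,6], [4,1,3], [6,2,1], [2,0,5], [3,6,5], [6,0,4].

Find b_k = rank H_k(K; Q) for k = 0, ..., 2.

Order the vertices as 0 < 1 < 2 < 3 < 4 < 5 < 6. Listing each simplex with vertices in this order, K has dimension 2 with simplices:

  0-simplices (7): [0], [1], [2], [3], [4], [5], [6]
  1-simplices (18): [0,2], [0,3], [0,4], [0,5], [0,6], [1,2], [1,3], [1,4], [1,6], [2,3], [2,5], [2,6], [3,4], [3,5], [3,6], [4,5], [4,6], [5,6]
  2-simplices (12): [0,2,3], [0,2,5], [0,3,6], [0,4,5], [0,4,6], [1,2,3], [1,2,6], [1,3,4], [1,4,6], [2,5,6], [3,4,5], [3,5,6]

Hence C_0 ≅ Z^7, C_1 ≅ Z^18, C_2 ≅ Z^12.

∂_1: C_1 → C_0 sends each edge [p,q] (with p < q) to q − p.
The 7×18 boundary matrix has rank 6 and Smith normal form diag(1,1,1,1,1,1).

The boundary map ∂_2: C_2 → C_1 sends each 2-simplex [p,q,r] to [q,r] − [p,r] + [p,q]. For instance
  ∂[1,2,3] = [2,3] − [1,3] + [1,2],
  ∂[1,4,6] = [4,6] − [1,6] + [1,4].
As a 18×12 matrix over Z this has rank 12, with invariant factors (1,1,1,1,1,1,1,1,1,1,1,2).

Now H_k = ker ∂_k / im ∂_{k+1}, so:

  H_0: rank C_0 − rank ∂_1 = 7 − 6 = 1, and the invariant factors of ∂_1 are all 1, so H_0 = Z.
  H_1: rank ker ∂_1 − rank ∂_2 = (18 − 6) − 12 = 0, and ∂_2 has invariant factor 2 > 1, so H_1 = Z/2.
  H_2: rank ker ∂_2 − rank ∂_3 = (12 − 12) − 0 = 0, and there is no ∂_3, so H_2 = 0.

As a check, the Euler characteristic is 7 − 18 + 12 = 1, which agrees with 1 − 0 + 0 = 1.

Hence the Betti numbers are b_0 = 1, b_1 = 0, b_2 = 0.

b_0 = 1, b_1 = 0, b_2 = 0.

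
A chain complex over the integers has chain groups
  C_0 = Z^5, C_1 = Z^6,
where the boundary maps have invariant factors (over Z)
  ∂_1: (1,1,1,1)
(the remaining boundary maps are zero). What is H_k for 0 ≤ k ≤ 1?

H_0: b_0 = 5 − 0 − 4 = 1; torsion from ∂_1 factors > 1: none. So H_0 ≅ Z.
H_1: b_1 = 6 − 4 − 0 = 2; torsion from ∂_2 factors > 1: none. So H_1 ≅ Z^2.

H_0 ≅ Z,  H_1 ≅ Z^2.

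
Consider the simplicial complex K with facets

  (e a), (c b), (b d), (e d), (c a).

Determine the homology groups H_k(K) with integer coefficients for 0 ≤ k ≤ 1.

H_0 = Z,  H_1 = Z.

Order the vertices as a < b < c < d < e. Listing each simplex with vertices in this order, K has dimension 1 with simplices:

  0-simplices (5): a, b, c, d, e
  1-simplices (5): ac, ae, bc, bd, de

giving chain groups C_0 ≅ Z^5, C_1 ≅ Z^5.

Boundary ∂_1: C_1 → C_0 maps an edge to its endpoints' difference, ∂[p,q] = q − p.
The 5×5 boundary matrix has rank 4 and Smith normal form diag(1,1,1,1).

Now H_k = ker ∂_k / im ∂_{k+1}, so:

  H_0: rank C_0 − rank ∂_1 = 5 − 4 = 1, and the invariant factors of ∂_1 are all 1, so H_0 ≅ Z.
  H_1: rank ker ∂_1 − rank ∂_2 = (5 − 4) − 0 = 1, and there is no ∂_2, so H_1 ≅ Z.

As a check, the Euler characteristic is 5 − 5 = 0, which agrees with 1 − 1 = 0.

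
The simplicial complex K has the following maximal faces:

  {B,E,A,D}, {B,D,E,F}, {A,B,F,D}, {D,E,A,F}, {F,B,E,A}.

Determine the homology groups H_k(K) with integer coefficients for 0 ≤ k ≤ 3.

Order the vertices as A < B < D < E < F. Listing each simplex with vertices in this order, K has dimension 3 with simplices:

  0-simplices (5): A, B, D, E, F
  1-simplices (10): AB, AD, AE, AF, BD, BE, BF, DE, DF, EF
  2-simplices (10): ABD, ABE, ABF, ADE, ADF, AEF, BDE, BDF, BEF, DEF
  3-simplices (5): ABDE, ABDF, ABEF, ADEF, BDEF

so the chain groups are C_0 ≅ Z^5, C_1 ≅ Z^10, C_2 ≅ Z^10, C_3 ≅ Z^5.

Boundary ∂_1: C_1 → C_0 sends each edge [p,q] (with p < q) to q − p.
The 5×10 boundary matrix has rank 4 and Smith normal form diag(1,1,1,1).

Boundary ∂_2: C_2 → C_1 maps a triangle to the signed sum of its edges. For instance
  ∂ADE = DE − AE + AD,
  ∂ABF = BF − AF + AB.
This gives a 10×10 integer matrix of rank 6; reducing to Smith normal form yields diagonal entries (1,1,1,1,1,1).

Boundary ∂_3: C_3 → C_2 sends each 3-simplex σ to the alternating sum Σ_i (−1)^i (σ with its i-th vertex removed). For instance
  ∂ABDE = BDE − ADE + ABE − ABD,
  ∂BDEF = DEF − BEF + BDF − BDE.
The 10×5 boundary matrix has rank 4 and Smith normal form diag(1,1,1,1).

Reading off H_k = ker ∂_k / im ∂_{k+1}:

  H_0: rank C_0 − rank ∂_1 = 5 − 4 = 1, and the invariant factors of ∂_1 are all 1, so H_0 = Z.
  H_1: rank ker ∂_1 − rank ∂_2 = (10 − 4) − 6 = 0, and the invariant factors of ∂_2 are all 1, so H_1 = 0.
  H_2: rank ker ∂_2 − rank ∂_3 = (10 − 6) − 4 = 0, and the invariant factors of ∂_3 are all 1, so H_2 = 0.
  H_3: rank ker ∂_3 − rank ∂_4 = (5 − 4) − 0 = 1, and there is no ∂_4, so H_3 = Z.

(K is a triangulation of the 3-sphere S^3.)

H_0 ≅ Z,  H_1 = 0,  H_2 = 0,  H_3 ≅ Z.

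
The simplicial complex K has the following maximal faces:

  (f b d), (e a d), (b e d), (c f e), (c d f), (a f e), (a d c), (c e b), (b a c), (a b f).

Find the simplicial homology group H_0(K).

H_0 ≅ Z.

We work with the vertex ordering a < b < c < d < e < f. The simplices of K, each written with vertices in increasing order, are:

  0-simplices (6): a, b, c, d, e, f
  1-simplices (15): ab, ac, ad, ae, af, bc, bd, be, bf, cd, ce, cf, de, df, ef
  2-simplices (10): abc, abf, acd, ade, aef, bce, bde, bdf, cdf, cef

giving chain groups C_0 ≅ Z^6, C_1 ≅ Z^15, C_2 ≅ Z^10.

Boundary ∂_1: C_1 → C_0 is given by ∂[p,q] = [q] − [p].
This gives a 6×15 integer matrix of rank 5; reducing to Smith normal form yields diagonal entries (1,1,1,1,1).

∂_2: C_2 → C_1 acts by ∂[p,q,r] = [q,r] − [p,r] + [p,q]. For instance
  ∂cdf = df − cf + cd,
  ∂abf = bf − af + ab.
As a 15×10 matrix over Z this has rank 10, with invariant factors (1,1,1,1,1,1,1,1,1,2).

Computing H_k = (kernel of ∂_k) / (image of ∂_{k+1}):

  H_0: rank C_0 − rank ∂_1 = 6 − 5 = 1, and the invariant factors of ∂_1 are all 1, so H_0 = Z.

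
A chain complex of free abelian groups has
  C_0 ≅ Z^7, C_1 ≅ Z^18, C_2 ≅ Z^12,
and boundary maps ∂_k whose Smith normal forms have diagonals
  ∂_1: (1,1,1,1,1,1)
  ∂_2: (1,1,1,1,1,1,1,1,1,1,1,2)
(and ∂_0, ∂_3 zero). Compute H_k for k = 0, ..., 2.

H_0: b_0 = 7 − 0 − 6 = 1; torsion from ∂_1 factors > 1: none. So H_0 = Z.
H_1: b_1 = 18 − 6 − 12 = 0; torsion from ∂_2 factors > 1: [2]. So H_1 = Z/2.
H_2: b_2 = 12 − 12 − 0 = 0; torsion from ∂_3 factors > 1: none. So H_2 = 0.

H_0 = Z,  H_1 = Z/2,  H_2 = 0.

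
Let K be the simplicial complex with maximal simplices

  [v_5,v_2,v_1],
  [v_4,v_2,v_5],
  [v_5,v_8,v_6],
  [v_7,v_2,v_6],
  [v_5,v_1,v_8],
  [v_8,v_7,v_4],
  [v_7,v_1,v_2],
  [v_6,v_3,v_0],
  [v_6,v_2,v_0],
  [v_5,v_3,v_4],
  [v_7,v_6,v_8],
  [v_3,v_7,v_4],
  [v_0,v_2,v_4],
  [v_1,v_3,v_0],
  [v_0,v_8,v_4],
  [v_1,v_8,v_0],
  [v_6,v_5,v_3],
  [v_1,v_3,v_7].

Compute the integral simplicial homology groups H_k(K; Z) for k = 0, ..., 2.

Take the total order v_0 < v_1 < v_2 < v_3 < v_4 < v_5 < v_6 < v_7 < v_8 on the vertex set. Then K (dimension 2) consists of the simplices:

  0-simplices (9): [v_0], [v_1], [v_2], [v_3], [v_4], [v_5], [v_6], [v_7], [v_8]
  1-simplices (27): (27 of them)
  2-simplices (18): (18 of them)

Hence C_0 ≅ Z^9, C_1 ≅ Z^27, C_2 ≅ Z^18.

Boundary ∂_1: C_1 → C_0 is given by ∂[p,q] = [q] − [p]. For instance
  ∂[v_1,v_7] = [v_7] − [v_1].
As a 9×27 matrix over Z this has rank 8, with invariant factors (1,1,1,1,1,1,1,1).

∂_2: C_2 → C_1 acts by ∂[p,q,r] = [q,r] − [p,r] + [p,q]. For instance
  ∂[v_6,v_7,v_8] = [v_7,v_8] − [v_6,v_8] + [v_6,v_7],
  ∂[v_5,v_6,v_8] = [v_6,v_8] − [v_5,v_8] + [v_5,v_6].
This gives a 27×18 integer matrix of rank 17; reducing to Smith normal form yields diagonal entries (1,1,1,1,1,1,1,1,1,1,1,1,1,1,1,1,1).

From H_k ≅ ker(∂_k) / im(∂_{k+1}) we obtain:

  H_0: rank C_0 − rank ∂_1 = 9 − 8 = 1, and the invariant factors of ∂_1 are all 1, so H_0 ≅ Z.
  H_1: rank ker ∂_1 − rank ∂_2 = (27 − 8) − 17 = 2, and the invariant factors of ∂_2 are all 1, so H_1 ≅ Z^2.
  H_2: rank ker ∂_2 − rank ∂_3 = (18 − 17) − 0 = 1, and there is no ∂_3, so H_2 ≅ Z.

As a check, the Euler characteristic is 9 − 27 + 18 = 0, which agrees with 1 − 2 + 1 = 0.
(K is a triangulation of the torus T^2.)

H_0 = Z,  H_1 = Z^2,  H_2 = Z.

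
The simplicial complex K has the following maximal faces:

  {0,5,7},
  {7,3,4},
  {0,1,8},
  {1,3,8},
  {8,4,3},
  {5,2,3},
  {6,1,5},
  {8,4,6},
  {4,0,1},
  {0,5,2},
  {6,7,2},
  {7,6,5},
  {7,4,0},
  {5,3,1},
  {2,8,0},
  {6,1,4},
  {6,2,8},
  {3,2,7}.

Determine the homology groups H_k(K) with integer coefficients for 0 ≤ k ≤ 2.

We work with the vertex ordering 0 < 1 < 2 < 3 < 4 < 5 < 6 < 7 < 8. The simplices of K, each written with vertices in increasing order, are:

  0-simplices (9): [0], [1], [2], [3], [4], [5], [6], [7], [8]
  1-simplices (27): (27 of them)
  2-simplices (18): [0,1,4], [0,1,8], [0,2,5], [0,2,8], [0,4,7], [0,5,7], [1,3,5], [1,3,8], [1,4,6], [1,5,6], [2,3,5], [2,3,7], [2,6,7], [2,6,8], [3,4,7], [3,4,8], [4,6,8], [5,6,7]

giving chain groups C_0 ≅ Z^9, C_1 ≅ Z^27, C_2 ≅ Z^18.

Boundary ∂_1: C_1 → C_0 is given by ∂[p,q] = [q] − [p]. For instance
  ∂[2,5] = [5] − [2].
As a 9×27 matrix over Z this has rank 8, with invariant factors (1,1,1,1,1,1,1,1).

∂_2: C_2 → C_1 sends each 2-simplex [p,q,r] to [q,r] − [p,r] + [p,q]. For instance
  ∂[1,4,6] = [4,6] − [1,6] + [1,4],
  ∂[2,6,8] = [6,8] − [2,8] + [2,6].
The resulting 27×18 matrix has rank 18, and its Smith normal form has invariant factors (1,1,1,1,1,1,1,1,1,1,1,1,1,1,1,1,1,2).

Computing H_k = (kernel of ∂_k) / (image of ∂_{k+1}):

  H_0: rank C_0 − rank ∂_1 = 9 − 8 = 1, and the invariant factors of ∂_1 are all 1, so H_0 ≅ Z.
  H_1: rank ker ∂_1 − rank ∂_2 = (27 − 8) − 18 = 1, and ∂_2 has invariant factor 2 > 1, so H_1 ≅ Z ⊕ Z/2.
  H_2: rank ker ∂_2 − rank ∂_3 = (18 − 18) − 0 = 0, and there is no ∂_3, so H_2 ≅ 0.

H_0 ≅ Z,  H_1 ≅ Z ⊕ Z/2,  H_2 = 0.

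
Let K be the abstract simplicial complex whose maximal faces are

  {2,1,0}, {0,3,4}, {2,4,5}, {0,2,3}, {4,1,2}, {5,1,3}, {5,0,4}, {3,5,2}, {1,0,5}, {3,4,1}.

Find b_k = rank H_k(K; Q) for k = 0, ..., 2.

b_0 = 1, b_1 = 0, b_2 = 0.

K has 6 vertices, 15 edges, 10 triangles.
rank ∂_0 = 0, rank ∂_1 = 5 ⇒ b_0 = 6 − 0 − 5 = 1; all invariant factors of ∂_1 are 1 so no torsion. So H_0 = Z.
rank ∂_1 = 5, rank ∂_2 = 10 ⇒ b_1 = 15 − 5 − 10 = 0; ∂_2 has invariant factor(s) [2] giving torsion. So H_1 = Z/2.
rank ∂_2 = 10, rank ∂_3 = 0 ⇒ b_2 = 10 − 10 − 0 = 0. So H_2 = 0.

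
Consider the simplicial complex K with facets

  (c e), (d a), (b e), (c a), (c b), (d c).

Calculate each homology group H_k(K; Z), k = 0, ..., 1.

Take the total order a < b < c < d < e on the vertex set. Then K (dimension 1) consists of the simplices:

  0-simplices (5): a, b, c, d, e
  1-simplices (6): ac, ad, bc, be, cd, ce

so the chain groups are C_0 ≅ Z^5, C_1 ≅ Z^6.

∂_1: C_1 → C_0 is given by ∂[p,q] = [q] − [p]. For instance
  ∂ac = c − a.
The 5×6 boundary matrix has rank 4 and Smith normal form diag(1,1,1,1).

Reading off H_k = ker ∂_k / im ∂_{k+1}:

  H_0: rank C_0 − rank ∂_1 = 5 − 4 = 1, and the invariant factors of ∂_1 are all 1, so H_0 ≅ Z.
  H_1: rank ker ∂_1 − rank ∂_2 = (6 − 4) − 0 = 2, and there is no ∂_2, so H_1 ≅ Z^2.

(K is a triangulation of a wedge of 2 circles.)

H_0 ≅ Z,  H_1 ≅ Z^2.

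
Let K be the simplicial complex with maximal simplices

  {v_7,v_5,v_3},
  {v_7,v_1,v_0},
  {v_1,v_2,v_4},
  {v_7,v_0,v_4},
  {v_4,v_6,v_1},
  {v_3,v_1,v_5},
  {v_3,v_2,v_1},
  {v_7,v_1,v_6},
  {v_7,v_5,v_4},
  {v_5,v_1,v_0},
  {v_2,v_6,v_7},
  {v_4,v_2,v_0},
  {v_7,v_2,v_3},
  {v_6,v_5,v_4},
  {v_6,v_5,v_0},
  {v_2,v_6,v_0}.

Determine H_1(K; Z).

H_1 ≅ Z^2.

Take the total order v_0 < v_1 < v_2 < v_3 < v_4 < v_5 < v_6 < v_7 on the vertex set. Then K (dimension 2) consists of the simplices:

  0-simplices (8): [v_0], [v_1], [v_2], [v_3], [v_4], [v_5], [v_6], [v_7]
  1-simplices (24): (24 of them)
  2-simplices (16): (16 of them)

so the chain groups are C_0 ≅ Z^8, C_1 ≅ Z^24, C_2 ≅ Z^16.

∂_1: C_1 → C_0 sends each edge [p,q] (with p < q) to q − p. For instance
  ∂[v_1,v_2] = [v_2] − [v_1].
The resulting 8×24 matrix has rank 7, and its Smith normal form has invariant factors (1,1,1,1,1,1,1).

The boundary map ∂_2: C_2 → C_1 acts by ∂[p,q,r] = [q,r] − [p,r] + [p,q]. For instance
  ∂[v_0,v_1,v_5] = [v_1,v_5] − [v_0,v_5] + [v_0,v_1],
  ∂[v_0,v_5,v_6] = [v_5,v_6] − [v_0,v_6] + [v_0,v_5].
The 24×16 boundary matrix has rank 15 and Smith normal form diag(1,1,1,1,1,1,1,1,1,1,1,1,1,1,1).

Reading off H_k = ker ∂_k / im ∂_{k+1}:

  H_1: rank ker ∂_1 − rank ∂_2 = (24 − 7) − 15 = 2, and the invariant factors of ∂_2 are all 1, so H_1 ≅ Z^2.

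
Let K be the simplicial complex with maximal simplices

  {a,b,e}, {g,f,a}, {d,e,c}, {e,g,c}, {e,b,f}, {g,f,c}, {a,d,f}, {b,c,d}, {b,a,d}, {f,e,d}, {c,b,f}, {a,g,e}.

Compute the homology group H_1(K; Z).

H_1 = Z_2.

Take the total order a < b < c < d < e < f < g on the vertex set. Then K (dimension 2) consists of the simplices:

  0-simplices (7): a, b, c, d, e, f, g
  1-simplices (18): ab, ad, ae, af, ag, bc, bd, be, bf, cd, ce, cf, cg, de, df, ef, eg, fg
  2-simplices (12): abd, abe, adf, aeg, afg, bcd, bcf, bef, cde, ceg, cfg, def

so the chain groups are C_0 ≅ Z^7, C_1 ≅ Z^18, C_2 ≅ Z^12.

Boundary ∂_1: C_1 → C_0 is given by ∂[p,q] = [q] − [p]. For instance
  ∂ae = e − a.
The 7×18 boundary matrix has rank 6 and Smith normal form diag(1,1,1,1,1,1).

Boundary ∂_2: C_2 → C_1 maps a triangle to the signed sum of its edges. For instance
  ∂afg = fg − ag + af,
  ∂bcf = cf − bf + bc.
As a 18×12 matrix over Z this has rank 12, with invariant factors (1,1,1,1,1,1,1,1,1,1,1,2).

Reading off H_k = ker ∂_k / im ∂_{k+1}:

  H_1: rank ker ∂_1 − rank ∂_2 = (18 − 6) − 12 = 0, and ∂_2 has invariant factor 2 > 1, so H_1 = Z_2.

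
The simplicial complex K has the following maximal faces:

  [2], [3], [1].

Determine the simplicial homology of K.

Fix the vertex order 1 < 2 < 3 and write every simplex with vertices in increasing order. Then dim K = 0 and the simplices of K are:

  0-simplices (3): [1], [2], [3]

so the chain groups are C_0 ≅ Z^3.

Reading off H_k = ker ∂_k / im ∂_{k+1}:

  H_0: rank C_0 − rank ∂_1 = 3 − 0 = 3, and there is no ∂_1, so H_0 ≅ Z^3.

H_0 = Z^3.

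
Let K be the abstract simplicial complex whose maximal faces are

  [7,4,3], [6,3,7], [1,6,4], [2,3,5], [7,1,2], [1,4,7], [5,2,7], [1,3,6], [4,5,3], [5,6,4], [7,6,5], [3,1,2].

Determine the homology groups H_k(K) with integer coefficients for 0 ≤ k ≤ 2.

Order the vertices as 1 < 2 < 3 < 4 < 5 < 6 < 7. Listing each simplex with vertices in this order, K has dimension 2 with simplices:

  0-simplices (7): [1], [2], [3], [4], [5], [6], [7]
  1-simplices (18): [1,2], [1,3], [1,4], [1,6], [1,7], [2,3], [2,5], [2,7], [3,4], [3,5], [3,6], [3,7], [4,5], [4,6], [4,7], [5,6], [5,7], [6,7]
  2-simplices (12): [1,2,3], [1,2,7], [1,3,6], [1,4,6], [1,4,7], [2,3,5], [2,5,7], [3,4,5], [3,4,7], [3,6,7], [4,5,6], [5,6,7]

giving chain groups C_0 ≅ Z^7, C_1 ≅ Z^18, C_2 ≅ Z^12.

The boundary map ∂_1: C_1 → C_0 is given by ∂[p,q] = [q] − [p]. For instance
  ∂[1,6] = [6] − [1].
The resulting 7×18 matrix has rank 6, and its Smith normal form has invariant factors (1,1,1,1,1,1).

∂_2: C_2 → C_1 maps a triangle to the signed sum of its edges. For instance
  ∂[2,3,5] = [3,5] − [2,5] + [2,3],
  ∂[4,5,6] = [5,6] − [4,6] + [4,5].
The 18×12 boundary matrix has rank 12 and Smith normal form diag(1,1,1,1,1,1,1,1,1,1,1,2).

Now H_k = ker ∂_k / im ∂_{k+1}, so:

  H_0: rank C_0 − rank ∂_1 = 7 − 6 = 1, and the invariant factors of ∂_1 are all 1, so H_0 ≅ Z.
  H_1: rank ker ∂_1 − rank ∂_2 = (18 − 6) − 12 = 0, and ∂_2 has invariant factor 2 > 1, so H_1 ≅ Z/2.
  H_2: rank ker ∂_2 − rank ∂_3 = (12 − 12) − 0 = 0, and there is no ∂_3, so H_2 ≅ 0.

H_0 ≅ Z,  H_1 ≅ Z/2,  H_2 = 0.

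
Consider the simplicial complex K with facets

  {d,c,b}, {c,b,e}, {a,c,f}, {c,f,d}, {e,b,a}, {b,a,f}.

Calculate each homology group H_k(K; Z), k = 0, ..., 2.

Fix the vertex order a < b < c < d < e < f and write every simplex with vertices in increasing order. Then dim K = 2 and the simplices of K are:

  0-simplices (6): a, b, c, d, e, f
  1-simplices (12): ab, ac, ae, af, bc, bd, be, bf, cd, ce, cf, df
  2-simplices (6): abe, abf, acf, bcd, bce, cdf

giving chain groups C_0 ≅ Z^6, C_1 ≅ Z^12, C_2 ≅ Z^6.

The boundary map ∂_1: C_1 → C_0 sends each edge [p,q] (with p < q) to q − p. For instance
  ∂bd = d − b.
This gives a 6×12 integer matrix of rank 5; reducing to Smith normal form yields diagonal entries (1,1,1,1,1).

∂_2: C_2 → C_1 maps a triangle to the signed sum of its edges. For instance
  ∂acf = cf − af + ac,
  ∂bcd = cd − bd + bc.
As a 12×6 matrix over Z this has rank 6, with invariant factors (1,1,1,1,1,1).

Reading off H_k = ker ∂_k / im ∂_{k+1}:

  H_0: rank C_0 − rank ∂_1 = 6 − 5 = 1, and the invariant factors of ∂_1 are all 1, so H_0 = Z.
  H_1: rank ker ∂_1 − rank ∂_2 = (12 − 5) − 6 = 1, and the invariant factors of ∂_2 are all 1, so H_1 = Z.
  H_2: rank ker ∂_2 − rank ∂_3 = (6 − 6) − 0 = 0, and there is no ∂_3, so H_2 = 0.

As a check, the Euler characteristic is 6 − 12 + 6 = 0, which agrees with 1 − 1 + 0 = 0.

H_0 ≅ Z,  H_1 ≅ Z,  H_2 = 0.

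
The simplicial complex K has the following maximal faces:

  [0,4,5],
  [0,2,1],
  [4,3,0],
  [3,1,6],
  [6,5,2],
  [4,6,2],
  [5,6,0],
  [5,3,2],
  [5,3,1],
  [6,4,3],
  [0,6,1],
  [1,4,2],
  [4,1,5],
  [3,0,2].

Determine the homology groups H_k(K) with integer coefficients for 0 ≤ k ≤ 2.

H_0 ≅ Z,  H_1 ≅ Z^2,  H_2 ≅ Z.

We work with the vertex ordering 0 < 1 < 2 < 3 < 4 < 5 < 6. The simplices of K, each written with vertices in increasing order, are:

  0-simplices (7): [0], [1], [2], [3], [4], [5], [6]
  1-simplices (21): [0,1], [0,2], [0,3], [0,4], [0,5], [0,6], [1,2], [1,3], [1,4], [1,5], [1,6], [2,3], [2,4], [2,5], [2,6], [3,4], [3,5], [3,6], [4,5], [4,6], [5,6]
  2-simplices (14): [0,1,2], [0,1,6], [0,2,3], [0,3,4], [0,4,5], [0,5,6], [1,2,4], [1,3,5], [1,3,6], [1,4,5], [2,3,5], [2,4,6], [2,5,6], [3,4,6]

giving chain groups C_0 ≅ Z^7, C_1 ≅ Z^21, C_2 ≅ Z^14.

∂_1: C_1 → C_0 is given by ∂[p,q] = [q] − [p]. For instance
  ∂[0,5] = [5] − [0].
The 7×21 boundary matrix has rank 6 and Smith normal form diag(1,1,1,1,1,1).

∂_2: C_2 → C_1 maps a triangle to the signed sum of its edges. For instance
  ∂[2,5,6] = [5,6] − [2,6] + [2,5],
  ∂[3,4,6] = [4,6] − [3,6] + [3,4].
The resulting 21×14 matrix has rank 13, and its Smith normal form has invariant factors (1,1,1,1,1,1,1,1,1,1,1,1,1).

Computing H_k = (kernel of ∂_k) / (image of ∂_{k+1}):

  H_0: rank C_0 − rank ∂_1 = 7 − 6 = 1, and the invariant factors of ∂_1 are all 1, so H_0 ≅ Z.
  H_1: rank ker ∂_1 − rank ∂_2 = (21 − 6) − 13 = 2, and the invariant factors of ∂_2 are all 1, so H_1 ≅ Z^2.
  H_2: rank ker ∂_2 − rank ∂_3 = (14 − 13) − 0 = 1, and there is no ∂_3, so H_2 ≅ Z.

(K is a triangulation of the torus T^2.)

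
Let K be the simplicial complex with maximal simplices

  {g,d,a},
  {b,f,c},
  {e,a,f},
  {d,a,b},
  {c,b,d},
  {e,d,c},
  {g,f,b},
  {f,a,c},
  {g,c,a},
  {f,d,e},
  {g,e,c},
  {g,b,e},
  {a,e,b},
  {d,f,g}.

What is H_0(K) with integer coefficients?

H_0 = Z.

Take the total order a < b < c < d < e < f < g on the vertex set. Then K (dimension 2) consists of the simplices:

  0-simplices (7): a, b, c, d, e, f, g
  1-simplices (21): ab, ac, ad, ae, af, ag, bc, bd, be, bf, bg, cd, ce, cf, cg, de, df, dg, ef, eg, fg
  2-simplices (14): abd, abe, acf, acg, adg, aef, bcd, bcf, beg, bfg, cde, ceg, def, dfg

giving chain groups C_0 ≅ Z^7, C_1 ≅ Z^21, C_2 ≅ Z^14.

The boundary map ∂_1: C_1 → C_0 sends each edge [p,q] (with p < q) to q − p. For instance
  ∂cf = f − c.
As a 7×21 matrix over Z this has rank 6, with invariant factors (1,1,1,1,1,1).

∂_2: C_2 → C_1 maps a triangle to the signed sum of its edges. For instance
  ∂beg = eg − bg + be,
  ∂def = ef − df + de.
This gives a 21×14 integer matrix of rank 13; reducing to Smith normal form yields diagonal entries (1,1,1,1,1,1,1,1,1,1,1,1,1).

Reading off H_k = ker ∂_k / im ∂_{k+1}:

  H_0: rank C_0 − rank ∂_1 = 7 − 6 = 1, and the invariant factors of ∂_1 are all 1, so H_0 = Z.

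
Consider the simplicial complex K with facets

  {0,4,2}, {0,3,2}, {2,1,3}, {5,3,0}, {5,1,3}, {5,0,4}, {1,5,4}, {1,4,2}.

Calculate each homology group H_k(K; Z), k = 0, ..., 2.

Take the total order 0 < 1 < 2 < 3 < 4 < 5 on the vertex set. Then K (dimension 2) consists of the simplices:

  0-simplices (6): [0], [1], [2], [3], [4], [5]
  1-simplices (12): [0,2], [0,3], [0,4], [0,5], [1,2], [1,3], [1,4], [1,5], [2,3], [2,4], [3,5], [4,5]
  2-simplices (8): [0,2,3], [0,2,4], [0,3,5], [0,4,5], [1,2,3], [1,2,4], [1,3,5], [1,4,5]

so the chain groups are C_0 ≅ Z^6, C_1 ≅ Z^12, C_2 ≅ Z^8.

Boundary ∂_1: C_1 → C_0 maps an edge to its endpoints' difference, ∂[p,q] = q − p. For instance
  ∂[0,5] = [5] − [0].
The 6×12 boundary matrix has rank 5 and Smith normal form diag(1,1,1,1,1).

The boundary map ∂_2: C_2 → C_1 sends each 2-simplex [p,q,r] to [q,r] − [p,r] + [p,q]. For instance
  ∂[0,3,5] = [3,5] − [0,5] + [0,3],
  ∂[0,2,4] = [2,4] − [0,4] + [0,2].
The resulting 12×8 matrix has rank 7, and its Smith normal form has invariant factors (1,1,1,1,1,1,1).

Computing H_k = (kernel of ∂_k) / (image of ∂_{k+1}):

  H_0: rank C_0 − rank ∂_1 = 6 − 5 = 1, and the invariant factors of ∂_1 are all 1, so H_0 ≅ Z.
  H_1: rank ker ∂_1 − rank ∂_2 = (12 − 5) − 7 = 0, and the invariant factors of ∂_2 are all 1, so H_1 ≅ 0.
  H_2: rank ker ∂_2 − rank ∂_3 = (8 − 7) − 0 = 1, and there is no ∂_3, so H_2 ≅ Z.

(K is a triangulation of the 2-sphere S^2.)

H_0 ≅ Z,  H_1 = 0,  H_2 ≅ Z.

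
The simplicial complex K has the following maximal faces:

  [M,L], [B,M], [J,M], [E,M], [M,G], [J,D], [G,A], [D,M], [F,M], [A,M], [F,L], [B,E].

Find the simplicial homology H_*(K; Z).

H_0 ≅ Z,  H_1 ≅ Z^4.

We work with the vertex ordering A < B < D < E < F < G < J < L < M. The simplices of K, each written with vertices in increasing order, are:

  0-simplices (9): A, B, D, E, F, G, J, L, M
  1-simplices (12): AG, AM, BE, BM, DJ, DM, EM, FL, FM, GM, JM, LM

Hence C_0 ≅ Z^9, C_1 ≅ Z^12.

∂_1: C_1 → C_0 sends each edge [p,q] (with p < q) to q − p. For instance
  ∂BE = E − B.
This gives a 9×12 integer matrix of rank 8; reducing to Smith normal form yields diagonal entries (1,1,1,1,1,1,1,1).

Now H_k = ker ∂_k / im ∂_{k+1}, so:

  H_0: rank C_0 − rank ∂_1 = 9 − 8 = 1, and the invariant factors of ∂_1 are all 1, so H_0 = Z.
  H_1: rank ker ∂_1 − rank ∂_2 = (12 − 8) − 0 = 4, and there is no ∂_2, so H_1 = Z^4.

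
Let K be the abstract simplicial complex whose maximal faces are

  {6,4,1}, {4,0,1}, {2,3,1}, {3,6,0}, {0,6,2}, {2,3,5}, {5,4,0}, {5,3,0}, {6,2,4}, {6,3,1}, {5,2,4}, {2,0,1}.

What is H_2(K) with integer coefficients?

Order the vertices as 0 < 1 < 2 < 3 < 4 < 5 < 6. Listing each simplex with vertices in this order, K has dimension 2 with simplices:

  0-simplices (7): [0], [1], [2], [3], [4], [5], [6]
  1-simplices (18): [0,1], [0,2], [0,3], [0,4], [0,5], [0,6], [1,2], [1,3], [1,4], [1,6], [2,3], [2,4], [2,5], [2,6], [3,5], [3,6], [4,5], [4,6]
  2-simplices (12): [0,1,2], [0,1,4], [0,2,6], [0,3,5], [0,3,6], [0,4,5], [1,2,3], [1,3,6], [1,4,6], [2,3,5], [2,4,5], [2,4,6]

so the chain groups are C_0 ≅ Z^7, C_1 ≅ Z^18, C_2 ≅ Z^12.

The boundary map ∂_1: C_1 → C_0 is given by ∂[p,q] = [q] − [p].
As a 7×18 matrix over Z this has rank 6, with invariant factors (1,1,1,1,1,1).

Boundary ∂_2: C_2 → C_1 acts by ∂[p,q,r] = [q,r] − [p,r] + [p,q]. For instance
  ∂[1,4,6] = [4,6] − [1,6] + [1,4],
  ∂[2,3,5] = [3,5] − [2,5] + [2,3].
The 18×12 boundary matrix has rank 12 and Smith normal form diag(1,1,1,1,1,1,1,1,1,1,1,2).

Reading off H_k = ker ∂_k / im ∂_{k+1}:

  H_2: rank ker ∂_2 − rank ∂_3 = (12 − 12) − 0 = 0, and there is no ∂_3, so H_2 = 0.

H_2 ≅ 0.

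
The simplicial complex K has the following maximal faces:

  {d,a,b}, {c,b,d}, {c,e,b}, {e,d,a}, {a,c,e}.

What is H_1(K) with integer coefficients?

Order the vertices as a < b < c < d < e. Listing each simplex with vertices in this order, K has dimension 2 with simplices:

  0-simplices (5): a, b, c, d, e
  1-simplices (10): ab, ac, ad, ae, bc, bd, be, cd, ce, de
  2-simplices (5): abd, ace, ade, bcd, bce

Hence C_0 ≅ Z^5, C_1 ≅ Z^10, C_2 ≅ Z^5.

The boundary map ∂_1: C_1 → C_0 is given by ∂[p,q] = [q] − [p]. For instance
  ∂ae = e − a.
The resulting 5×10 matrix has rank 4, and its Smith normal form has invariant factors (1,1,1,1).

The boundary map ∂_2: C_2 → C_1 sends each 2-simplex [p,q,r] to [q,r] − [p,r] + [p,q]. For instance
  ∂bce = ce − be + bc,
  ∂bcd = cd − bd + bc.
This gives a 10×5 integer matrix of rank 5; reducing to Smith normal form yields diagonal entries (1,1,1,1,1).

Reading off H_k = ker ∂_k / im ∂_{k+1}:

  H_1: rank ker ∂_1 − rank ∂_2 = (10 − 4) − 5 = 1, and the invariant factors of ∂_2 are all 1, so H_1 ≅ Z.

H_1 = Z.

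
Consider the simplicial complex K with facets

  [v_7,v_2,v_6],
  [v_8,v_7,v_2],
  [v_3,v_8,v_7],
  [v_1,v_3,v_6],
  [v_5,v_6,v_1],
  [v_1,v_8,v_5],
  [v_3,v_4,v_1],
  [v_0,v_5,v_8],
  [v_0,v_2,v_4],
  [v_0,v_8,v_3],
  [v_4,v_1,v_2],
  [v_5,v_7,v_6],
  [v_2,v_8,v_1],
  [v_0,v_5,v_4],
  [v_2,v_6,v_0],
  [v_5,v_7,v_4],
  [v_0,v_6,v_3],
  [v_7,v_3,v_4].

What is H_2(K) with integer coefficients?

H_2 ≅ Z.

Take the total order v_0 < v_1 < v_2 < v_3 < v_4 < v_5 < v_6 < v_7 < v_8 on the vertex set. Then K (dimension 2) consists of the simplices:

  0-simplices (9): [v_0], [v_1], [v_2], [v_3], [v_4], [v_5], [v_6], [v_7], [v_8]
  1-simplices (27): (27 of them)
  2-simplices (18): (18 of them)

Hence C_0 ≅ Z^9, C_1 ≅ Z^27, C_2 ≅ Z^18.

The boundary map ∂_1: C_1 → C_0 sends each edge [p,q] (with p < q) to q − p. For instance
  ∂[v_7,v_8] = [v_8] − [v_7].
As a 9×27 matrix over Z this has rank 8, with invariant factors (1,1,1,1,1,1,1,1).

∂_2: C_2 → C_1 acts by ∂[p,q,r] = [q,r] − [p,r] + [p,q]. For instance
  ∂[v_1,v_2,v_4] = [v_2,v_4] − [v_1,v_4] + [v_1,v_2],
  ∂[v_0,v_3,v_8] = [v_3,v_8] − [v_0,v_8] + [v_0,v_3].
The 27×18 boundary matrix has rank 17 and Smith normal form diag(1,1,1,1,1,1,1,1,1,1,1,1,1,1,1,1,1).

Reading off H_k = ker ∂_k / im ∂_{k+1}:

  H_2: rank ker ∂_2 − rank ∂_3 = (18 − 17) − 0 = 1, and there is no ∂_3, so H_2 ≅ Z.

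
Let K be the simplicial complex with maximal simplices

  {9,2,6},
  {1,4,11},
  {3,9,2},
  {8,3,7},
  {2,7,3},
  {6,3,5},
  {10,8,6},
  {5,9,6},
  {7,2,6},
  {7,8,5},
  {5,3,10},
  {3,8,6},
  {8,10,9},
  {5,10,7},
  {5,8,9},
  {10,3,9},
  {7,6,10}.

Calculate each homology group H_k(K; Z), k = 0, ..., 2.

Order the vertices as 1 < 2 < 3 < 4 < 5 < 6 < 7 < 8 < 9 < 10 < 11. Listing each simplex with vertices in this order, K has dimension 2 with simplices:

  0-simplices (11): [1], [2], [3], [4], [5], [6], [7], [8], [9], [10], [11]
  1-simplices (27): (27 of them)
  2-simplices (17): [1,4,11], [2,3,7], [2,3,9], [2,6,7], [2,6,9], [3,5,6], [3,5,10], [3,6,8], [3,7,8], [3,9,10], [5,6,9], [5,7,8], [5,7,10], [5,8,9], [6,7,10], [6,8,10], [8,9,10]

Hence C_0 ≅ Z^11, C_1 ≅ Z^27, C_2 ≅ Z^17.

Boundary ∂_1: C_1 → C_0 maps an edge to its endpoints' difference, ∂[p,q] = q − p.
This gives a 11×27 integer matrix of rank 9; reducing to Smith normal form yields diagonal entries (1,1,1,1,1,1,1,1,1).

The boundary map ∂_2: C_2 → C_1 maps a triangle to the signed sum of its edges. For instance
  ∂[1,4,11] = [4,11] − [1,11] + [1,4],
  ∂[3,6,8] = [6,8] − [3,8] + [3,6].
The 27×17 boundary matrix has rank 16 and Smith normal form diag(1,1,1,1,1,1,1,1,1,1,1,1,1,1,1,1).

Reading off H_k = ker ∂_k / im ∂_{k+1}:

  H_0: rank C_0 − rank ∂_1 = 11 − 9 = 2, and the invariant factors of ∂_1 are all 1, so H_0 = Z^2.
  H_1: rank ker ∂_1 − rank ∂_2 = (27 − 9) − 16 = 2, and the invariant factors of ∂_2 are all 1, so H_1 = Z^2.
  H_2: rank ker ∂_2 − rank ∂_3 = (17 − 16) − 0 = 1, and there is no ∂_3, so H_2 = Z.

As a check, the Euler characteristic is 11 − 27 + 17 = 1, which agrees with 2 − 2 + 1 = 1.
(K is a triangulation of the disjoint union of the 2-simplex and the torus T^2.)

H_0 = Z^2,  H_1 = Z^2,  H_2 = Z.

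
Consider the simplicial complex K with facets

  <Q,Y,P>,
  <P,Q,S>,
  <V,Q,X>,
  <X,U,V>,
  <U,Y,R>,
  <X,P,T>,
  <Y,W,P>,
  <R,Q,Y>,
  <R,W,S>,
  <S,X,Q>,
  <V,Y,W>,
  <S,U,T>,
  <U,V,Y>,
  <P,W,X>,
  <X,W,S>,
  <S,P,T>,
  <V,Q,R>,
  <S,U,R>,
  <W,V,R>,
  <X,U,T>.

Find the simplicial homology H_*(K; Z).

Take the total order P < Q < R < S < T < U < V < W < X < Y on the vertex set. Then K (dimension 2) consists of the simplices:

  0-simplices (10): P, Q, R, S, T, U, V, W, X, Y
  1-simplices (30): PQ, PS, PT, PW, PX, PY, QR, QS, QV, QX, QY, RS, RU, RV, RW, RY, ST, SU, SW, SX, TU, TX, UV, UX, UY, VW, VX, VY, WX, WY
  2-simplices (20): PQS, PQY, PST, PTX, PWX, PWY, QRV, QRY, QSX, QVX, RSU, RSW, RUY, RVW, STU, SWX, TUX, UVX, UVY, VWY

so the chain groups are C_0 ≅ Z^10, C_1 ≅ Z^30, C_2 ≅ Z^20.

∂_1: C_1 → C_0 is given by ∂[p,q] = [q] − [p]. For instance
  ∂VW = W − V.
The 10×30 boundary matrix has rank 9 and Smith normal form diag(1,1,1,1,1,1,1,1,1).

The boundary map ∂_2: C_2 → C_1 maps a triangle to the signed sum of its edges. For instance
  ∂STU = TU − SU + ST,
  ∂PQY = QY − PY + PQ.
This gives a 30×20 integer matrix of rank 20; reducing to Smith normal form yields diagonal entries (1,1,1,1,1,1,1,1,1,1,1,1,1,1,1,1,1,1,1,2).

From H_k ≅ ker(∂_k) / im(∂_{k+1}) we obtain:

  H_0: rank C_0 − rank ∂_1 = 10 − 9 = 1, and the invariant factors of ∂_1 are all 1, so H_0 ≅ Z.
  H_1: rank ker ∂_1 − rank ∂_2 = (30 − 9) − 20 = 1, and ∂_2 has invariant factor 2 > 1, so H_1 ≅ Z ⊕ Z/2.
  H_2: rank ker ∂_2 − rank ∂_3 = (20 − 20) − 0 = 0, and there is no ∂_3, so H_2 ≅ 0.

H_0 ≅ Z,  H_1 ≅ Z ⊕ Z/2,  H_2 = 0.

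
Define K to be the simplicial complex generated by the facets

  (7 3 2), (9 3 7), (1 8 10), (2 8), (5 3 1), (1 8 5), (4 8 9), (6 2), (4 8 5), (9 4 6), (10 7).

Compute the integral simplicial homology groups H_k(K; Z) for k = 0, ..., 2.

Take the total order 1 < 2 < 3 < 4 < 5 < 6 < 7 < 8 < 9 < 10 on the vertex set. Then K (dimension 2) consists of the simplices:

  0-simplices (10): [1], [2], [3], [4], [5], [6], [7], [8], [9], [10]
  1-simplices (21): [1,3], [1,5], [1,8], [1,10], [2,3], [2,6], [2,7], [2,8], [3,5], [3,7], [3,9], [4,5], [4,6], [4,8], [4,9], [5,8], [6,9], [7,9], [7,10], [8,9], [8,10]
  2-simplices (8): [1,3,5], [1,5,8], [1,8,10], [2,3,7], [3,7,9], [4,5,8], [4,6,9], [4,8,9]

giving chain groups C_0 ≅ Z^10, C_1 ≅ Z^21, C_2 ≅ Z^8.

Boundary ∂_1: C_1 → C_0 is given by ∂[p,q] = [q] − [p]. For instance
  ∂[8,10] = [10] − [8].
This gives a 10×21 integer matrix of rank 9; reducing to Smith normal form yields diagonal entries (1,1,1,1,1,1,1,1,1).

∂_2: C_2 → C_1 sends each 2-simplex [p,q,r] to [q,r] − [p,r] + [p,q]. For instance
  ∂[4,6,9] = [6,9] − [4,9] + [4,6],
  ∂[1,8,10] = [8,10] − [1,10] + [1,8].
This gives a 21×8 integer matrix of rank 8; reducing to Smith normal form yields diagonal entries (1,1,1,1,1,1,1,1).

Computing H_k = (kernel of ∂_k) / (image of ∂_{k+1}):

  H_0: rank C_0 − rank ∂_1 = 10 − 9 = 1, and the invariant factors of ∂_1 are all 1, so H_0 = Z.
  H_1: rank ker ∂_1 − rank ∂_2 = (21 − 9) − 8 = 4, and the invariant factors of ∂_2 are all 1, so H_1 = Z^4.
  H_2: rank ker ∂_2 − rank ∂_3 = (8 − 8) − 0 = 0, and there is no ∂_3, so H_2 = 0.

As a check, the Euler characteristic is 10 − 21 + 8 = -3, which agrees with 1 − 4 + 0 = -3.

H_0 ≅ Z,  H_1 ≅ Z^4,  H_2 = 0.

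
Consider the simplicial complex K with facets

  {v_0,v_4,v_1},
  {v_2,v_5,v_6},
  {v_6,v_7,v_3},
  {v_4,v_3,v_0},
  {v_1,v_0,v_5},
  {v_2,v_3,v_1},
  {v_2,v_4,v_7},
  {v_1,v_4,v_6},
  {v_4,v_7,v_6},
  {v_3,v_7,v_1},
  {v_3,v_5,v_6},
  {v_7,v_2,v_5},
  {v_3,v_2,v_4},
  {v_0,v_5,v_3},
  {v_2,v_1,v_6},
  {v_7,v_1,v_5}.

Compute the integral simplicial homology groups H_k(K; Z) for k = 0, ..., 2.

H_0 = Z,  H_1 = Z^2,  H_2 = Z.

K has 8 vertices, 24 edges, 16 triangles.
rank ∂_0 = 0, rank ∂_1 = 7 ⇒ b_0 = 8 − 0 − 7 = 1; all invariant factors of ∂_1 are 1 so no torsion. So H_0 ≅ Z.
rank ∂_1 = 7, rank ∂_2 = 15 ⇒ b_1 = 24 − 7 − 15 = 2; all invariant factors of ∂_2 are 1 so no torsion. So H_1 ≅ Z^2.
rank ∂_2 = 15, rank ∂_3 = 0 ⇒ b_2 = 16 − 15 − 0 = 1. So H_2 ≅ Z.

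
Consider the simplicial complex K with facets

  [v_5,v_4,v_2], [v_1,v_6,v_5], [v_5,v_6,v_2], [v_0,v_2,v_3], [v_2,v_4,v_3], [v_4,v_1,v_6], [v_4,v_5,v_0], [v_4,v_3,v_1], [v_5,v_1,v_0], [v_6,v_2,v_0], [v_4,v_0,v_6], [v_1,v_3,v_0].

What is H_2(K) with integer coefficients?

H_2 = 0.

We work with the vertex ordering v_0 < v_1 < v_2 < v_3 < v_4 < v_5 < v_6. The simplices of K, each written with vertices in increasing order, are:

  0-simplices (7): [v_0], [v_1], [v_2], [v_3], [v_4], [v_5], [v_6]
  1-simplices (18): (18 of them)
  2-simplices (12): (12 of them)

Hence C_0 ≅ Z^7, C_1 ≅ Z^18, C_2 ≅ Z^12.

Boundary ∂_1: C_1 → C_0 is given by ∂[p,q] = [q] − [p]. For instance
  ∂[v_2,v_4] = [v_4] − [v_2].
This gives a 7×18 integer matrix of rank 6; reducing to Smith normal form yields diagonal entries (1,1,1,1,1,1).

∂_2: C_2 → C_1 acts by ∂[p,q,r] = [q,r] − [p,r] + [p,q]. For instance
  ∂[v_0,v_1,v_3] = [v_1,v_3] − [v_0,v_3] + [v_0,v_1],
  ∂[v_2,v_3,v_4] = [v_3,v_4] − [v_2,v_4] + [v_2,v_3].
The resulting 18×12 matrix has rank 12, and its Smith normal form has invariant factors (1,1,1,1,1,1,1,1,1,1,1,2).

Reading off H_k = ker ∂_k / im ∂_{k+1}:

  H_2: rank ker ∂_2 − rank ∂_3 = (12 − 12) − 0 = 0, and there is no ∂_3, so H_2 ≅ 0.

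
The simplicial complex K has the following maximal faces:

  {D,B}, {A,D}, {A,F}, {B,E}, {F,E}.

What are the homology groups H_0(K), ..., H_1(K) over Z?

K has 5 vertices, 5 edges.
rank ∂_0 = 0, rank ∂_1 = 4 ⇒ b_0 = 5 − 0 − 4 = 1; all invariant factors of ∂_1 are 1 so no torsion. So H_0 = Z.
rank ∂_1 = 4, rank ∂_2 = 0 ⇒ b_1 = 5 − 4 − 0 = 1. So H_1 = Z.

H_0 ≅ Z,  H_1 ≅ Z.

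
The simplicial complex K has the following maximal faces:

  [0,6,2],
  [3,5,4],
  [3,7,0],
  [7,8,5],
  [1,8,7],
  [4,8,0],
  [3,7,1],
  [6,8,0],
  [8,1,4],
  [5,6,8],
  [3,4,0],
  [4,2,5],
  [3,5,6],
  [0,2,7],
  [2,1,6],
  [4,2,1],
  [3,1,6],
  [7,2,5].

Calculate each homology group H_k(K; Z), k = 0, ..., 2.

Fix the vertex order 0 < 1 < 2 < 3 < 4 < 5 < 6 < 7 < 8 and write every simplex with vertices in increasing order. Then dim K = 2 and the simplices of K are:

  0-simplices (9): [0], [1], [2], [3], [4], [5], [6], [7], [8]
  1-simplices (27): (27 of them)
  2-simplices (18): [0,2,6], [0,2,7], [0,3,4], [0,3,7], [0,4,8], [0,6,8], [1,2,4], [1,2,6], [1,3,6], [1,3,7], [1,4,8], [1,7,8], [2,4,5], [2,5,7], [3,4,5], [3,5,6], [5,6,8], [5,7,8]

Hence C_0 ≅ Z^9, C_1 ≅ Z^27, C_2 ≅ Z^18.

∂_1: C_1 → C_0 is given by ∂[p,q] = [q] − [p]. For instance
  ∂[2,7] = [7] − [2].
As a 9×27 matrix over Z this has rank 8, with invariant factors (1,1,1,1,1,1,1,1).

∂_2: C_2 → C_1 acts by ∂[p,q,r] = [q,r] − [p,r] + [p,q]. For instance
  ∂[1,4,8] = [4,8] − [1,8] + [1,4],
  ∂[1,7,8] = [7,8] − [1,8] + [1,7].
This gives a 27×18 integer matrix of rank 17; reducing to Smith normal form yields diagonal entries (1,1,1,1,1,1,1,1,1,1,1,1,1,1,1,1,1).

Computing H_k = (kernel of ∂_k) / (image of ∂_{k+1}):

  H_0: rank C_0 − rank ∂_1 = 9 − 8 = 1, and the invariant factors of ∂_1 are all 1, so H_0 ≅ Z.
  H_1: rank ker ∂_1 − rank ∂_2 = (27 − 8) − 17 = 2, and the invariant factors of ∂_2 are all 1, so H_1 ≅ Z^2.
  H_2: rank ker ∂_2 − rank ∂_3 = (18 − 17) − 0 = 1, and there is no ∂_3, so H_2 ≅ Z.

As a check, the Euler characteristic is 9 − 27 + 18 = 0, which agrees with 1 − 2 + 1 = 0.
(K is a triangulation of the torus T^2.)

H_0 = Z,  H_1 = Z^2,  H_2 = Z.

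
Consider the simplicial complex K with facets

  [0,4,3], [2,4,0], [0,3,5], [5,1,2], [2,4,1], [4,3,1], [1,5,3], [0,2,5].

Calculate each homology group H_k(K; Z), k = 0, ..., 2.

H_0 = Z,  H_1 = 0,  H_2 = Z.

Order the vertices as 0 < 1 < 2 < 3 < 4 < 5. Listing each simplex with vertices in this order, K has dimension 2 with simplices:

  0-simplices (6): [0], [1], [2], [3], [4], [5]
  1-simplices (12): [0,2], [0,3], [0,4], [0,5], [1,2], [1,3], [1,4], [1,5], [2,4], [2,5], [3,4], [3,5]
  2-simplices (8): [0,2,4], [0,2,5], [0,3,4], [0,3,5], [1,2,4], [1,2,5], [1,3,4], [1,3,5]

so the chain groups are C_0 ≅ Z^6, C_1 ≅ Z^12, C_2 ≅ Z^8.

∂_1: C_1 → C_0 maps an edge to its endpoints' difference, ∂[p,q] = q − p. For instance
  ∂[2,5] = [5] − [2].
The resulting 6×12 matrix has rank 5, and its Smith normal form has invariant factors (1,1,1,1,1).

Boundary ∂_2: C_2 → C_1 sends each 2-simplex [p,q,r] to [q,r] − [p,r] + [p,q]. For instance
  ∂[0,2,5] = [2,5] − [0,5] + [0,2],
  ∂[0,3,5] = [3,5] − [0,5] + [0,3].
This gives a 12×8 integer matrix of rank 7; reducing to Smith normal form yields diagonal entries (1,1,1,1,1,1,1).

Reading off H_k = ker ∂_k / im ∂_{k+1}:

  H_0: rank C_0 − rank ∂_1 = 6 − 5 = 1, and the invariant factors of ∂_1 are all 1, so H_0 ≅ Z.
  H_1: rank ker ∂_1 − rank ∂_2 = (12 − 5) − 7 = 0, and the invariant factors of ∂_2 are all 1, so H_1 ≅ 0.
  H_2: rank ker ∂_2 − rank ∂_3 = (8 − 7) − 0 = 1, and there is no ∂_3, so H_2 ≅ Z.

As a check, the Euler characteristic is 6 − 12 + 8 = 2, which agrees with 1 − 0 + 1 = 2.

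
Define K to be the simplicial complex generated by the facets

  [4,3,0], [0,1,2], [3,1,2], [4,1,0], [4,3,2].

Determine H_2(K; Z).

H_2 = 0.

Take the total order 0 < 1 < 2 < 3 < 4 on the vertex set. Then K (dimension 2) consists of the simplices:

  0-simplices (5): [0], [1], [2], [3], [4]
  1-simplices (10): [0,1], [0,2], [0,3], [0,4], [1,2], [1,3], [1,4], [2,3], [2,4], [3,4]
  2-simplices (5): [0,1,2], [0,1,4], [0,3,4], [1,2,3], [2,3,4]

giving chain groups C_0 ≅ Z^5, C_1 ≅ Z^10, C_2 ≅ Z^5.

∂_1: C_1 → C_0 is given by ∂[p,q] = [q] − [p].
As a 5×10 matrix over Z this has rank 4, with invariant factors (1,1,1,1).

Boundary ∂_2: C_2 → C_1 acts by ∂[p,q,r] = [q,r] − [p,r] + [p,q]. For instance
  ∂[2,3,4] = [3,4] − [2,4] + [2,3],
  ∂[0,1,2] = [1,2] − [0,2] + [0,1].
This gives a 10×5 integer matrix of rank 5; reducing to Smith normal form yields diagonal entries (1,1,1,1,1).

Reading off H_k = ker ∂_k / im ∂_{k+1}:

  H_2: rank ker ∂_2 − rank ∂_3 = (5 − 5) − 0 = 0, and there is no ∂_3, so H_2 = 0.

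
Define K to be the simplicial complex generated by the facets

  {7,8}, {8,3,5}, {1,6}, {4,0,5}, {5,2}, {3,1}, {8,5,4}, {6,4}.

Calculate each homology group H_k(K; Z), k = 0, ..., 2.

H_0 = Z,  H_1 = Z,  H_2 = 0.

Fix the vertex order 0 < 1 < 2 < 3 < 4 < 5 < 6 < 7 < 8 and write every simplex with vertices in increasing order. Then dim K = 2 and the simplices of K are:

  0-simplices (9): [0], [1], [2], [3], [4], [5], [6], [7], [8]
  1-simplices (12): [0,4], [0,5], [1,3], [1,6], [2,5], [3,5], [3,8], [4,5], [4,6], [4,8], [5,8], [7,8]
  2-simplices (3): [0,4,5], [3,5,8], [4,5,8]

so the chain groups are C_0 ≅ Z^9, C_1 ≅ Z^12, C_2 ≅ Z^3.

The boundary map ∂_1: C_1 → C_0 maps an edge to its endpoints' difference, ∂[p,q] = q − p. For instance
  ∂[5,8] = [8] − [5].
As a 9×12 matrix over Z this has rank 8, with invariant factors (1,1,1,1,1,1,1,1).

Boundary ∂_2: C_2 → C_1 acts by ∂[p,q,r] = [q,r] − [p,r] + [p,q]. For instance
  ∂[3,5,8] = [5,8] − [3,8] + [3,5],
  ∂[0,4,5] = [4,5] − [0,5] + [0,4].
As a 12×3 matrix over Z this has rank 3, with invariant factors (1,1,1).

Reading off H_k = ker ∂_k / im ∂_{k+1}:

  H_0: rank C_0 − rank ∂_1 = 9 − 8 = 1, and the invariant factors of ∂_1 are all 1, so H_0 = Z.
  H_1: rank ker ∂_1 − rank ∂_2 = (12 − 8) − 3 = 1, and the invariant factors of ∂_2 are all 1, so H_1 = Z.
  H_2: rank ker ∂_2 − rank ∂_3 = (3 − 3) − 0 = 0, and there is no ∂_3, so H_2 = 0.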